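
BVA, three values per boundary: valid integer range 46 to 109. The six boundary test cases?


Range: [46, 109]
Boundaries: just below min, min, min+1, max-1, max, just above max
Values: [45, 46, 47, 108, 109, 110]

[45, 46, 47, 108, 109, 110]


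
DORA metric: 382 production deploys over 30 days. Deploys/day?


Formula: deployments per day = releases / days
= 382 / 30
= 12.733 deploys/day
(equivalently, 89.13 deploys/week)

12.733 deploys/day


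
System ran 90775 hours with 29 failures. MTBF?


Formula: MTBF = Total operating time / Number of failures
MTBF = 90775 / 29
MTBF = 3130.17 hours

3130.17 hours


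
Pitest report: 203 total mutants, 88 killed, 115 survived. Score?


Mutation score = killed / total * 100
Mutation score = 88 / 203 * 100
Mutation score = 43.35%

43.35%


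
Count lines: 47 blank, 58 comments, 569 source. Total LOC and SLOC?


Total LOC = blank + comment + code
Total LOC = 47 + 58 + 569 = 674
SLOC (source only) = code = 569

Total LOC: 674, SLOC: 569


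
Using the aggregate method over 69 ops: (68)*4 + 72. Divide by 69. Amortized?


Formula: Amortized cost = Total cost / Operations
Total cost = (68 * 4) + (1 * 72)
Total cost = 272 + 72 = 344
Amortized = 344 / 69 = 4.9855

4.9855


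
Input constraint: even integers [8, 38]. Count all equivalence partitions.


Constraint: even integers in [8, 38]
Class 1: x < 8 — out-of-range invalid
Class 2: x in [8,38] but odd — wrong type invalid
Class 3: x in [8,38] and even — valid
Class 4: x > 38 — out-of-range invalid
Total equivalence classes: 4

4 equivalence classes


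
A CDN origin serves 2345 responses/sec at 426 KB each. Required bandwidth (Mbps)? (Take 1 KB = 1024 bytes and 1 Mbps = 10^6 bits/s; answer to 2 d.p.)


Formula: Mbps = payload_bytes * RPS * 8 / 1e6
Payload per request = 426 KB = 426 * 1024 = 436224 bytes
Total bytes/sec = 436224 * 2345 = 1022945280
Total bits/sec = 1022945280 * 8 = 8183562240
Mbps = 8183562240 / 1e6 = 8183.56

8183.56 Mbps


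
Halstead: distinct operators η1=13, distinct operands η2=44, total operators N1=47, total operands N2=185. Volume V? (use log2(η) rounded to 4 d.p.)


Formula: V = N * log2(η), where N = N1 + N2 and η = η1 + η2
η = 13 + 44 = 57
N = 47 + 185 = 232
log2(57) ≈ 5.8329
V = 232 * 5.8329 = 1353.23

1353.23


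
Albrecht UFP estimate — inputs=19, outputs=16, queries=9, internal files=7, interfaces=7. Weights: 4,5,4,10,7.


UFP = EI*4 + EO*5 + EQ*4 + ILF*10 + EIF*7
UFP = 19*4 + 16*5 + 9*4 + 7*10 + 7*7
UFP = 76 + 80 + 36 + 70 + 49
UFP = 311

311


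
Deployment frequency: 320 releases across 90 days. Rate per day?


Formula: deployments per day = releases / days
= 320 / 90
= 3.556 deploys/day
(equivalently, 24.89 deploys/week)

3.556 deploys/day


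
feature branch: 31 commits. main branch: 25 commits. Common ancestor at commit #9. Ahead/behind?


Common ancestor: commit #9
feature commits after divergence: 31 - 9 = 22
main commits after divergence: 25 - 9 = 16
feature is 22 commits ahead of main
main is 16 commits ahead of feature

feature ahead: 22, main ahead: 16


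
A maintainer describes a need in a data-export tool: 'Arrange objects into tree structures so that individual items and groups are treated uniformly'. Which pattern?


This matches the Composite pattern

Composite


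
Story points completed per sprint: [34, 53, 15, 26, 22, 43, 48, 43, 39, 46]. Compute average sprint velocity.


Formula: Avg velocity = Total points / Number of sprints
Points: [34, 53, 15, 26, 22, 43, 48, 43, 39, 46]
Sum = 34 + 53 + 15 + 26 + 22 + 43 + 48 + 43 + 39 + 46 = 369
Avg velocity = 369 / 10 = 36.9 points/sprint

36.9 points/sprint


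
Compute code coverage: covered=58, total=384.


Coverage = covered / total * 100
Coverage = 58 / 384 * 100
Coverage = 15.1%

15.1%


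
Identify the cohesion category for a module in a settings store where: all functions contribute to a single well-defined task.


Reasoning: Best: single purpose
Type: Functional cohesion

Functional cohesion


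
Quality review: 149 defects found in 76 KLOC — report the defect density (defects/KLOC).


Defect density = defects / KLOC
Defect density = 149 / 76
Defect density = 1.961 defects/KLOC

1.961 defects/KLOC


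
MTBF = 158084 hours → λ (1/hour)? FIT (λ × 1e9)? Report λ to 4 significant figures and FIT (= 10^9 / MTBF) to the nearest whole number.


Formula: λ = 1 / MTBF; FIT = λ × 1e9 = 1e9 / MTBF
λ = 1 / 158084 ≈ 6.326e-06 failures/hour
FIT = 1e9 / 158084 ≈ 6326 failures per 1e9 hours (nearest whole number)

λ = 6.326e-06 /h, FIT = 6326


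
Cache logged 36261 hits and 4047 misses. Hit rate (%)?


Formula: hit rate = hits / (hits + misses) * 100
hit rate = 36261 / (36261 + 4047) * 100
hit rate = 36261 / 40308 * 100
hit rate = 89.96%

89.96%


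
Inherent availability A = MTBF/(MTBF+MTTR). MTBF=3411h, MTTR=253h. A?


Availability = MTBF / (MTBF + MTTR)
Availability = 3411 / (3411 + 253)
Availability = 3411 / 3664
Availability = 93.095%

93.095%


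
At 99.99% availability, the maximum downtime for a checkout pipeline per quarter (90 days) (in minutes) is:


Formula: allowed downtime = period * (100 - SLA) / 100
Period (quarter (90 days)) = 129600 minutes
Unavailability fraction = (100 - 99.99) / 100
Allowed downtime = 129600 * (100 - 99.99) / 100
Allowed downtime = 12.96 minutes

12.96 minutes


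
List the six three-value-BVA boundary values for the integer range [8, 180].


Range: [8, 180]
Boundaries: just below min, min, min+1, max-1, max, just above max
Values: [7, 8, 9, 179, 180, 181]

[7, 8, 9, 179, 180, 181]


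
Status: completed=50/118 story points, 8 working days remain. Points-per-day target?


Formula: Required rate = Remaining points / Days left
Remaining = 118 - 50 = 68 points
Required rate = 68 / 8 = 8.5 points/day

8.5 points/day


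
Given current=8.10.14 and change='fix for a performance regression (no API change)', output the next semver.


Current: 8.10.14
Change category: 'fix for a performance regression (no API change)' → patch bump
SemVer rule: patch bump → increment PATCH (MAJOR and MINOR unchanged)
New: 8.10.15

8.10.15


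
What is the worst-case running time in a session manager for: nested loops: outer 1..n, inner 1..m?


Reasoning: product of independent bounds
Complexity: O(n*m)

O(n*m)


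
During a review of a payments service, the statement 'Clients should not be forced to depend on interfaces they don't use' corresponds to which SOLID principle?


This describes the Interface Segregation Principle (ISP)

Interface Segregation Principle (ISP)


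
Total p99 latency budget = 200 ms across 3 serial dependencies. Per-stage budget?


Formula: per_stage = total_budget / stages
per_stage = 200 / 3
per_stage = 66.67 ms

66.67 ms


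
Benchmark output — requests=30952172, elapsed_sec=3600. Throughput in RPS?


Formula: throughput = requests / seconds
throughput = 30952172 / 3600
throughput = 8597.83 requests/second

8597.83 requests/second


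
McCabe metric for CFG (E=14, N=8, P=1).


Formula: V(G) = E - N + 2P
V(G) = 14 - 8 + 2*1
V(G) = 6 + 2
V(G) = 8

8


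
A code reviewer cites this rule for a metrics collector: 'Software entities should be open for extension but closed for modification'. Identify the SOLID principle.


This describes the Open/Closed Principle (OCP)

Open/Closed Principle (OCP)


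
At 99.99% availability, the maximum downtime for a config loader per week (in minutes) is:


Formula: allowed downtime = period * (100 - SLA) / 100
Period (week) = 10080 minutes
Unavailability fraction = (100 - 99.99) / 100
Allowed downtime = 10080 * (100 - 99.99) / 100
Allowed downtime = 1.008 minutes

1.008 minutes


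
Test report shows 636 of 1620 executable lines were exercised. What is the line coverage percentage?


Coverage = covered / total * 100
Coverage = 636 / 1620 * 100
Coverage = 39.26%

39.26%


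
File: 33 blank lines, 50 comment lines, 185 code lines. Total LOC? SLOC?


Total LOC = blank + comment + code
Total LOC = 33 + 50 + 185 = 268
SLOC (source only) = code = 185

Total LOC: 268, SLOC: 185


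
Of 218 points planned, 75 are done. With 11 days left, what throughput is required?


Formula: Required rate = Remaining points / Days left
Remaining = 218 - 75 = 143 points
Required rate = 143 / 11 = 13.0 points/day

13.0 points/day


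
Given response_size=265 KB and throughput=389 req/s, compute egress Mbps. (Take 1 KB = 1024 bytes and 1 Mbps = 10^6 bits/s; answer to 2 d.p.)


Formula: Mbps = payload_bytes * RPS * 8 / 1e6
Payload per request = 265 KB = 265 * 1024 = 271360 bytes
Total bytes/sec = 271360 * 389 = 105559040
Total bits/sec = 105559040 * 8 = 844472320
Mbps = 844472320 / 1e6 = 844.47

844.47 Mbps


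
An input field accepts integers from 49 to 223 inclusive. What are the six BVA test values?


Range: [49, 223]
Boundaries: just below min, min, min+1, max-1, max, just above max
Values: [48, 49, 50, 222, 223, 224]

[48, 49, 50, 222, 223, 224]


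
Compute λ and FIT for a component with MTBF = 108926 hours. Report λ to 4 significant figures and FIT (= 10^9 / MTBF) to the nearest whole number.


Formula: λ = 1 / MTBF; FIT = λ × 1e9 = 1e9 / MTBF
λ = 1 / 108926 ≈ 9.181e-06 failures/hour
FIT = 1e9 / 108926 ≈ 9181 failures per 1e9 hours (nearest whole number)

λ = 9.181e-06 /h, FIT = 9181


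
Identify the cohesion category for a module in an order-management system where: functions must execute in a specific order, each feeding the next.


Reasoning: Output of one is input to next
Type: Sequential cohesion

Sequential cohesion


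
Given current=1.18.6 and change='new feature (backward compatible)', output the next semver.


Current: 1.18.6
Change category: 'new feature (backward compatible)' → minor bump
SemVer rule: minor bump → increment MINOR, reset PATCH to 0 (MAJOR unchanged)
New: 1.19.0

1.19.0


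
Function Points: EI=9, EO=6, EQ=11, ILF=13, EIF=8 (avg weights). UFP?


UFP = EI*4 + EO*5 + EQ*4 + ILF*10 + EIF*7
UFP = 9*4 + 6*5 + 11*4 + 13*10 + 8*7
UFP = 36 + 30 + 44 + 130 + 56
UFP = 296

296


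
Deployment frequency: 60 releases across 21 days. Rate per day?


Formula: deployments per day = releases / days
= 60 / 21
= 2.857 deploys/day
(equivalently, 20.0 deploys/week)

2.857 deploys/day


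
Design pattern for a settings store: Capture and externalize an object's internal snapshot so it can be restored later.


This matches the Memento pattern

Memento


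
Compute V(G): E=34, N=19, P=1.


Formula: V(G) = E - N + 2P
V(G) = 34 - 19 + 2*1
V(G) = 15 + 2
V(G) = 17

17


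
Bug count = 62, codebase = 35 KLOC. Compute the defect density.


Defect density = defects / KLOC
Defect density = 62 / 35
Defect density = 1.771 defects/KLOC

1.771 defects/KLOC


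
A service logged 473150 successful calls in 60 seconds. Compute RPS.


Formula: throughput = requests / seconds
throughput = 473150 / 60
throughput = 7885.83 requests/second

7885.83 requests/second


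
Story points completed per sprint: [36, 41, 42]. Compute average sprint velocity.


Formula: Avg velocity = Total points / Number of sprints
Points: [36, 41, 42]
Sum = 36 + 41 + 42 = 119
Avg velocity = 119 / 3 = 39.67 points/sprint

39.67 points/sprint


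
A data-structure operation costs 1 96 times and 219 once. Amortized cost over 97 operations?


Formula: Amortized cost = Total cost / Operations
Total cost = (96 * 1) + (1 * 219)
Total cost = 96 + 219 = 315
Amortized = 315 / 97 = 3.2474

3.2474


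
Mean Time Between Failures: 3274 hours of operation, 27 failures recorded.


Formula: MTBF = Total operating time / Number of failures
MTBF = 3274 / 27
MTBF = 121.26 hours

121.26 hours


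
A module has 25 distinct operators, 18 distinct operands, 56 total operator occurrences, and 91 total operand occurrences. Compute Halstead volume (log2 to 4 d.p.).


Formula: V = N * log2(η), where N = N1 + N2 and η = η1 + η2
η = 25 + 18 = 43
N = 56 + 91 = 147
log2(43) ≈ 5.4263
V = 147 * 5.4263 = 797.67

797.67


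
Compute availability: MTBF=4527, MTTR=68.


Availability = MTBF / (MTBF + MTTR)
Availability = 4527 / (4527 + 68)
Availability = 4527 / 4595
Availability = 98.5201%

98.5201%


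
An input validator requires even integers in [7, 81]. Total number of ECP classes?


Constraint: even integers in [7, 81]
Class 1: x < 7 — out-of-range invalid
Class 2: x in [7,81] but odd — wrong type invalid
Class 3: x in [7,81] and even — valid
Class 4: x > 81 — out-of-range invalid
Total equivalence classes: 4

4 equivalence classes


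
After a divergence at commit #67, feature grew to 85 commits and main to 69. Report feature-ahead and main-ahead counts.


Common ancestor: commit #67
feature commits after divergence: 85 - 67 = 18
main commits after divergence: 69 - 67 = 2
feature is 18 commits ahead of main
main is 2 commits ahead of feature

feature ahead: 18, main ahead: 2


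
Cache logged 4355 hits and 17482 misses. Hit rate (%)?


Formula: hit rate = hits / (hits + misses) * 100
hit rate = 4355 / (4355 + 17482) * 100
hit rate = 4355 / 21837 * 100
hit rate = 19.94%

19.94%


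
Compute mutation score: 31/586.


Mutation score = killed / total * 100
Mutation score = 31 / 586 * 100
Mutation score = 5.29%

5.29%


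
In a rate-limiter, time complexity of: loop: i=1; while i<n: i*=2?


Reasoning: i doubles each step so iterations are log2(n)
Complexity: O(log n)

O(log n)


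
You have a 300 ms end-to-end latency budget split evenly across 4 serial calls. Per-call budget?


Formula: per_stage = total_budget / stages
per_stage = 300 / 4
per_stage = 75.0 ms

75.0 ms


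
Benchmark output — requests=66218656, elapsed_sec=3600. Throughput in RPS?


Formula: throughput = requests / seconds
throughput = 66218656 / 3600
throughput = 18394.07 requests/second

18394.07 requests/second


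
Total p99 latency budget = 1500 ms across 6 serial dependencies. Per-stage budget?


Formula: per_stage = total_budget / stages
per_stage = 1500 / 6
per_stage = 250.0 ms

250.0 ms


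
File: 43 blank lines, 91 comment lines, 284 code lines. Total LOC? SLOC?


Total LOC = blank + comment + code
Total LOC = 43 + 91 + 284 = 418
SLOC (source only) = code = 284

Total LOC: 418, SLOC: 284


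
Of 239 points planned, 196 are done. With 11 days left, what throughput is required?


Formula: Required rate = Remaining points / Days left
Remaining = 239 - 196 = 43 points
Required rate = 43 / 11 = 3.91 points/day

3.91 points/day


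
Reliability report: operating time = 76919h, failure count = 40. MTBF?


Formula: MTBF = Total operating time / Number of failures
MTBF = 76919 / 40
MTBF = 1922.98 hours

1922.98 hours


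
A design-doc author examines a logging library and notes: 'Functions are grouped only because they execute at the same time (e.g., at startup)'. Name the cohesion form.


Reasoning: Related by timing only
Type: Temporal cohesion

Temporal cohesion


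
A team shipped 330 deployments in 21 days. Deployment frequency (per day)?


Formula: deployments per day = releases / days
= 330 / 21
= 15.714 deploys/day
(equivalently, 110.0 deploys/week)

15.714 deploys/day


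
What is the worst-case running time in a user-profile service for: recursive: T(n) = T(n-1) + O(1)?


Reasoning: linear recursion with constant work per frame
Complexity: O(n)

O(n)


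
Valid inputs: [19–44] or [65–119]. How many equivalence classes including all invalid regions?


Valid ranges: [19,44] and [65,119]
Class 1: x < 19 — invalid
Class 2: 19 ≤ x ≤ 44 — valid
Class 3: 44 < x < 65 — invalid (gap between ranges)
Class 4: 65 ≤ x ≤ 119 — valid
Class 5: x > 119 — invalid
Total equivalence classes: 5

5 equivalence classes


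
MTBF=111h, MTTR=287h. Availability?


Availability = MTBF / (MTBF + MTTR)
Availability = 111 / (111 + 287)
Availability = 111 / 398
Availability = 27.8894%

27.8894%


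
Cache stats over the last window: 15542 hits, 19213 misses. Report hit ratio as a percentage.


Formula: hit rate = hits / (hits + misses) * 100
hit rate = 15542 / (15542 + 19213) * 100
hit rate = 15542 / 34755 * 100
hit rate = 44.72%

44.72%


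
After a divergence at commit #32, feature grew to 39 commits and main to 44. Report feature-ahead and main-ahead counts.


Common ancestor: commit #32
feature commits after divergence: 39 - 32 = 7
main commits after divergence: 44 - 32 = 12
feature is 7 commits ahead of main
main is 12 commits ahead of feature

feature ahead: 7, main ahead: 12


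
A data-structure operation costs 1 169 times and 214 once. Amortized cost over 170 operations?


Formula: Amortized cost = Total cost / Operations
Total cost = (169 * 1) + (1 * 214)
Total cost = 169 + 214 = 383
Amortized = 383 / 170 = 2.2529

2.2529


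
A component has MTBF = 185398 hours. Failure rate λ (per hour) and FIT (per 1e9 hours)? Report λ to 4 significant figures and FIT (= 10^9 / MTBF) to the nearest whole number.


Formula: λ = 1 / MTBF; FIT = λ × 1e9 = 1e9 / MTBF
λ = 1 / 185398 ≈ 5.394e-06 failures/hour
FIT = 1e9 / 185398 ≈ 5394 failures per 1e9 hours (nearest whole number)

λ = 5.394e-06 /h, FIT = 5394


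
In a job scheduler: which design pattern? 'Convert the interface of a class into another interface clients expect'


This matches the Adapter pattern

Adapter


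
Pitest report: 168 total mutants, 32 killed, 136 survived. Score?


Mutation score = killed / total * 100
Mutation score = 32 / 168 * 100
Mutation score = 19.05%

19.05%


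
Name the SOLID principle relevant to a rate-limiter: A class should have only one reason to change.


This describes the Single Responsibility Principle (SRP)

Single Responsibility Principle (SRP)


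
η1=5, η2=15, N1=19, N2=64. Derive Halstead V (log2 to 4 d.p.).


Formula: V = N * log2(η), where N = N1 + N2 and η = η1 + η2
η = 5 + 15 = 20
N = 19 + 64 = 83
log2(20) ≈ 4.3219
V = 83 * 4.3219 = 358.72

358.72


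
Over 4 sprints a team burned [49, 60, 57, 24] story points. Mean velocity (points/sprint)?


Formula: Avg velocity = Total points / Number of sprints
Points: [49, 60, 57, 24]
Sum = 49 + 60 + 57 + 24 = 190
Avg velocity = 190 / 4 = 47.5 points/sprint

47.5 points/sprint


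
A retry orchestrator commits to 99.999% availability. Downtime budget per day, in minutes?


Formula: allowed downtime = period * (100 - SLA) / 100
Period (day) = 1440 minutes
Unavailability fraction = (100 - 99.999) / 100
Allowed downtime = 1440 * (100 - 99.999) / 100
Allowed downtime = 0.0144 minutes

0.0144 minutes


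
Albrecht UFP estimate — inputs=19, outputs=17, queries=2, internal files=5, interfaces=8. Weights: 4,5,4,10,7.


UFP = EI*4 + EO*5 + EQ*4 + ILF*10 + EIF*7
UFP = 19*4 + 17*5 + 2*4 + 5*10 + 8*7
UFP = 76 + 85 + 8 + 50 + 56
UFP = 275

275


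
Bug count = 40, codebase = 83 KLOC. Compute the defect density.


Defect density = defects / KLOC
Defect density = 40 / 83
Defect density = 0.482 defects/KLOC

0.482 defects/KLOC


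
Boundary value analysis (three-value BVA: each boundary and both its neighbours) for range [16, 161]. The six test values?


Range: [16, 161]
Boundaries: just below min, min, min+1, max-1, max, just above max
Values: [15, 16, 17, 160, 161, 162]

[15, 16, 17, 160, 161, 162]


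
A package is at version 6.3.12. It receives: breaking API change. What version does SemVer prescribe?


Current: 6.3.12
Change category: 'breaking API change' → major bump
SemVer rule: major bump → increment MAJOR, reset MINOR and PATCH to 0
New: 7.0.0

7.0.0


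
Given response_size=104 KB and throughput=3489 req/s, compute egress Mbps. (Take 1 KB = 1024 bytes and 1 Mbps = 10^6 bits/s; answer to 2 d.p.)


Formula: Mbps = payload_bytes * RPS * 8 / 1e6
Payload per request = 104 KB = 104 * 1024 = 106496 bytes
Total bytes/sec = 106496 * 3489 = 371564544
Total bits/sec = 371564544 * 8 = 2972516352
Mbps = 2972516352 / 1e6 = 2972.52

2972.52 Mbps


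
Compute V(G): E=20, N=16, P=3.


Formula: V(G) = E - N + 2P
V(G) = 20 - 16 + 2*3
V(G) = 4 + 6
V(G) = 10

10


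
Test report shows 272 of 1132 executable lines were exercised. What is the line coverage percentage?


Coverage = covered / total * 100
Coverage = 272 / 1132 * 100
Coverage = 24.03%

24.03%


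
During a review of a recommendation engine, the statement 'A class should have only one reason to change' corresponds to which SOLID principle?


This describes the Single Responsibility Principle (SRP)

Single Responsibility Principle (SRP)


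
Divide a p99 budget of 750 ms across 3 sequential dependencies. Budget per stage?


Formula: per_stage = total_budget / stages
per_stage = 750 / 3
per_stage = 250.0 ms

250.0 ms


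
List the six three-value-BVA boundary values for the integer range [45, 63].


Range: [45, 63]
Boundaries: just below min, min, min+1, max-1, max, just above max
Values: [44, 45, 46, 62, 63, 64]

[44, 45, 46, 62, 63, 64]


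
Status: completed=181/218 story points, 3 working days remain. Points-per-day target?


Formula: Required rate = Remaining points / Days left
Remaining = 218 - 181 = 37 points
Required rate = 37 / 3 = 12.33 points/day

12.33 points/day


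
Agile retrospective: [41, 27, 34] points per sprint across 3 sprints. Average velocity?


Formula: Avg velocity = Total points / Number of sprints
Points: [41, 27, 34]
Sum = 41 + 27 + 34 = 102
Avg velocity = 102 / 3 = 34.0 points/sprint

34.0 points/sprint


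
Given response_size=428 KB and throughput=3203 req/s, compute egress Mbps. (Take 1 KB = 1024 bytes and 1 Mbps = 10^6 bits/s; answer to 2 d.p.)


Formula: Mbps = payload_bytes * RPS * 8 / 1e6
Payload per request = 428 KB = 428 * 1024 = 438272 bytes
Total bytes/sec = 438272 * 3203 = 1403785216
Total bits/sec = 1403785216 * 8 = 11230281728
Mbps = 11230281728 / 1e6 = 11230.28

11230.28 Mbps


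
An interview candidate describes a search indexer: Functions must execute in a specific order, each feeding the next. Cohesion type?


Reasoning: Output of one is input to next
Type: Sequential cohesion

Sequential cohesion


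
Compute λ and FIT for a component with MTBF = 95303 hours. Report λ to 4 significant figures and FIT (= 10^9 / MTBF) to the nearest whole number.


Formula: λ = 1 / MTBF; FIT = λ × 1e9 = 1e9 / MTBF
λ = 1 / 95303 ≈ 1.049e-05 failures/hour
FIT = 1e9 / 95303 ≈ 10493 failures per 1e9 hours (nearest whole number)

λ = 1.049e-05 /h, FIT = 10493


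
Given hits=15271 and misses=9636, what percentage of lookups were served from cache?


Formula: hit rate = hits / (hits + misses) * 100
hit rate = 15271 / (15271 + 9636) * 100
hit rate = 15271 / 24907 * 100
hit rate = 61.31%

61.31%


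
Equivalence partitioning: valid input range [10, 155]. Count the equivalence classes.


Valid range: [10, 155]
Class 1: x < 10 — invalid
Class 2: 10 ≤ x ≤ 155 — valid
Class 3: x > 155 — invalid
Total equivalence classes: 3

3 equivalence classes


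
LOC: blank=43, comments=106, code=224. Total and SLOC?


Total LOC = blank + comment + code
Total LOC = 43 + 106 + 224 = 373
SLOC (source only) = code = 224

Total LOC: 373, SLOC: 224


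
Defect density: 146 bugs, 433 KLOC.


Defect density = defects / KLOC
Defect density = 146 / 433
Defect density = 0.337 defects/KLOC

0.337 defects/KLOC


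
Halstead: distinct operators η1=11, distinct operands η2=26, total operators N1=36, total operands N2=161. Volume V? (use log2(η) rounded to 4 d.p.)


Formula: V = N * log2(η), where N = N1 + N2 and η = η1 + η2
η = 11 + 26 = 37
N = 36 + 161 = 197
log2(37) ≈ 5.2095
V = 197 * 5.2095 = 1026.27

1026.27


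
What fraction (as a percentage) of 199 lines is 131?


Coverage = covered / total * 100
Coverage = 131 / 199 * 100
Coverage = 65.83%

65.83%


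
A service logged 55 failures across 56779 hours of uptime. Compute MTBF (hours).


Formula: MTBF = Total operating time / Number of failures
MTBF = 56779 / 55
MTBF = 1032.35 hours

1032.35 hours


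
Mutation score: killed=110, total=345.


Mutation score = killed / total * 100
Mutation score = 110 / 345 * 100
Mutation score = 31.88%

31.88%


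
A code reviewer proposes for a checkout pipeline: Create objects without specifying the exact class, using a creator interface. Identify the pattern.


This matches the Factory Method pattern

Factory Method


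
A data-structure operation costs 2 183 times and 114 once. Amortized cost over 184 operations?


Formula: Amortized cost = Total cost / Operations
Total cost = (183 * 2) + (1 * 114)
Total cost = 366 + 114 = 480
Amortized = 480 / 184 = 2.6087

2.6087


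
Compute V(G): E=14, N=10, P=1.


Formula: V(G) = E - N + 2P
V(G) = 14 - 10 + 2*1
V(G) = 4 + 2
V(G) = 6

6


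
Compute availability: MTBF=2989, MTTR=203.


Availability = MTBF / (MTBF + MTTR)
Availability = 2989 / (2989 + 203)
Availability = 2989 / 3192
Availability = 93.6404%

93.6404%


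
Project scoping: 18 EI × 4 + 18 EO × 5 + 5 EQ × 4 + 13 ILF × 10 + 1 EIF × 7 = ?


UFP = EI*4 + EO*5 + EQ*4 + ILF*10 + EIF*7
UFP = 18*4 + 18*5 + 5*4 + 13*10 + 1*7
UFP = 72 + 90 + 20 + 130 + 7
UFP = 319

319


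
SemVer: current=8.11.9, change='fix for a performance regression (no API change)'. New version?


Current: 8.11.9
Change category: 'fix for a performance regression (no API change)' → patch bump
SemVer rule: patch bump → increment PATCH (MAJOR and MINOR unchanged)
New: 8.11.10

8.11.10


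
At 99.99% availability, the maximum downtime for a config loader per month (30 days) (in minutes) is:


Formula: allowed downtime = period * (100 - SLA) / 100
Period (month (30 days)) = 43200 minutes
Unavailability fraction = (100 - 99.99) / 100
Allowed downtime = 43200 * (100 - 99.99) / 100
Allowed downtime = 4.32 minutes

4.32 minutes


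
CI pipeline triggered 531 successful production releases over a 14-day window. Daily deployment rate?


Formula: deployments per day = releases / days
= 531 / 14
= 37.929 deploys/day
(equivalently, 265.5 deploys/week)

37.929 deploys/day


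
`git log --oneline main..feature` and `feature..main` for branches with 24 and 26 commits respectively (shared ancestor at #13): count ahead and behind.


Common ancestor: commit #13
feature commits after divergence: 24 - 13 = 11
main commits after divergence: 26 - 13 = 13
feature is 11 commits ahead of main
main is 13 commits ahead of feature

feature ahead: 11, main ahead: 13


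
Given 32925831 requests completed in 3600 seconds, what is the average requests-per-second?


Formula: throughput = requests / seconds
throughput = 32925831 / 3600
throughput = 9146.06 requests/second

9146.06 requests/second


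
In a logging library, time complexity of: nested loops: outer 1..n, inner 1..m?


Reasoning: product of independent bounds
Complexity: O(n*m)

O(n*m)


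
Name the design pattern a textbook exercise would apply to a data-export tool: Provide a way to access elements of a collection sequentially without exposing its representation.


This matches the Iterator pattern

Iterator


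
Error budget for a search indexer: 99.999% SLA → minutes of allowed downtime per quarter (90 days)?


Formula: allowed downtime = period * (100 - SLA) / 100
Period (quarter (90 days)) = 129600 minutes
Unavailability fraction = (100 - 99.999) / 100
Allowed downtime = 129600 * (100 - 99.999) / 100
Allowed downtime = 1.296 minutes

1.296 minutes


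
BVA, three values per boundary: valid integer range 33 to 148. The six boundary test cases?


Range: [33, 148]
Boundaries: just below min, min, min+1, max-1, max, just above max
Values: [32, 33, 34, 147, 148, 149]

[32, 33, 34, 147, 148, 149]


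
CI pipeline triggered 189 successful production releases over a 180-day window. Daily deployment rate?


Formula: deployments per day = releases / days
= 189 / 180
= 1.05 deploys/day
(equivalently, 7.35 deploys/week)

1.05 deploys/day


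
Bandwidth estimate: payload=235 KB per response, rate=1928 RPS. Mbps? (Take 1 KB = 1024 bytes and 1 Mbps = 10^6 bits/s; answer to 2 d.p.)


Formula: Mbps = payload_bytes * RPS * 8 / 1e6
Payload per request = 235 KB = 235 * 1024 = 240640 bytes
Total bytes/sec = 240640 * 1928 = 463953920
Total bits/sec = 463953920 * 8 = 3711631360
Mbps = 3711631360 / 1e6 = 3711.63

3711.63 Mbps


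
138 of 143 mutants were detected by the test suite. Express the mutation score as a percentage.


Mutation score = killed / total * 100
Mutation score = 138 / 143 * 100
Mutation score = 96.5%

96.5%


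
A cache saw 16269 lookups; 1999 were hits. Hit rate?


Formula: hit rate = hits / (hits + misses) * 100
hit rate = 1999 / (1999 + 14270) * 100
hit rate = 1999 / 16269 * 100
hit rate = 12.29%

12.29%


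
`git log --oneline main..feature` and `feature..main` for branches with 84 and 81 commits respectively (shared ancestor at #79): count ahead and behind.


Common ancestor: commit #79
feature commits after divergence: 84 - 79 = 5
main commits after divergence: 81 - 79 = 2
feature is 5 commits ahead of main
main is 2 commits ahead of feature

feature ahead: 5, main ahead: 2


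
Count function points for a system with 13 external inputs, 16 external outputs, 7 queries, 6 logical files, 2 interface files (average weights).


UFP = EI*4 + EO*5 + EQ*4 + ILF*10 + EIF*7
UFP = 13*4 + 16*5 + 7*4 + 6*10 + 2*7
UFP = 52 + 80 + 28 + 60 + 14
UFP = 234

234


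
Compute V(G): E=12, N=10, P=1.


Formula: V(G) = E - N + 2P
V(G) = 12 - 10 + 2*1
V(G) = 2 + 2
V(G) = 4

4


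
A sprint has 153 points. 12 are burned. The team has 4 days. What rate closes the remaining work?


Formula: Required rate = Remaining points / Days left
Remaining = 153 - 12 = 141 points
Required rate = 141 / 4 = 35.25 points/day

35.25 points/day


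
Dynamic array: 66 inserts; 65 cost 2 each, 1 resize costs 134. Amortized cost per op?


Formula: Amortized cost = Total cost / Operations
Total cost = (65 * 2) + (1 * 134)
Total cost = 130 + 134 = 264
Amortized = 264 / 66 = 4.0

4.0


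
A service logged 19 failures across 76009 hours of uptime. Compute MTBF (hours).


Formula: MTBF = Total operating time / Number of failures
MTBF = 76009 / 19
MTBF = 4000.47 hours

4000.47 hours


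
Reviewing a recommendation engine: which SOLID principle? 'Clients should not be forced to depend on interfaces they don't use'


This describes the Interface Segregation Principle (ISP)

Interface Segregation Principle (ISP)


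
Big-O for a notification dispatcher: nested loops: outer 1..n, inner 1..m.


Reasoning: product of independent bounds
Complexity: O(n*m)

O(n*m)


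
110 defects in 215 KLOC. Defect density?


Defect density = defects / KLOC
Defect density = 110 / 215
Defect density = 0.512 defects/KLOC

0.512 defects/KLOC


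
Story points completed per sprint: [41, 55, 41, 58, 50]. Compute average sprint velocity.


Formula: Avg velocity = Total points / Number of sprints
Points: [41, 55, 41, 58, 50]
Sum = 41 + 55 + 41 + 58 + 50 = 245
Avg velocity = 245 / 5 = 49.0 points/sprint

49.0 points/sprint


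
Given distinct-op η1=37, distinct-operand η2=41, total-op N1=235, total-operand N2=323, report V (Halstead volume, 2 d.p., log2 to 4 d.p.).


Formula: V = N * log2(η), where N = N1 + N2 and η = η1 + η2
η = 37 + 41 = 78
N = 235 + 323 = 558
log2(78) ≈ 6.2854
V = 558 * 6.2854 = 3507.25

3507.25


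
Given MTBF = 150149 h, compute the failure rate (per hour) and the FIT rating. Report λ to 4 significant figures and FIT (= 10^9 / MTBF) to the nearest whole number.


Formula: λ = 1 / MTBF; FIT = λ × 1e9 = 1e9 / MTBF
λ = 1 / 150149 ≈ 6.660e-06 failures/hour
FIT = 1e9 / 150149 ≈ 6660 failures per 1e9 hours (nearest whole number)

λ = 6.660e-06 /h, FIT = 6660


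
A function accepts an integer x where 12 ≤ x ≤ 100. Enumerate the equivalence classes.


Valid range: [12, 100]
Class 1: x < 12 — invalid
Class 2: 12 ≤ x ≤ 100 — valid
Class 3: x > 100 — invalid
Total equivalence classes: 3

3 equivalence classes


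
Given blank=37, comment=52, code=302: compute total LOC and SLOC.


Total LOC = blank + comment + code
Total LOC = 37 + 52 + 302 = 391
SLOC (source only) = code = 302

Total LOC: 391, SLOC: 302


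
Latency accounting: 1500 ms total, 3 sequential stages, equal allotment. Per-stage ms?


Formula: per_stage = total_budget / stages
per_stage = 1500 / 3
per_stage = 500.0 ms

500.0 ms


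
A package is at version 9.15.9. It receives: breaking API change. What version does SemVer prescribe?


Current: 9.15.9
Change category: 'breaking API change' → major bump
SemVer rule: major bump → increment MAJOR, reset MINOR and PATCH to 0
New: 10.0.0

10.0.0


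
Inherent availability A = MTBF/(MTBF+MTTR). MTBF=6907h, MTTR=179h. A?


Availability = MTBF / (MTBF + MTTR)
Availability = 6907 / (6907 + 179)
Availability = 6907 / 7086
Availability = 97.4739%

97.4739%


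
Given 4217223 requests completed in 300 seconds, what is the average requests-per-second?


Formula: throughput = requests / seconds
throughput = 4217223 / 300
throughput = 14057.41 requests/second

14057.41 requests/second


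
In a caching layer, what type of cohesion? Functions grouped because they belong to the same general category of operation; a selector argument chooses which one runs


Reasoning: Grouped by category of activity, not by data or sequence
Type: Logical cohesion

Logical cohesion


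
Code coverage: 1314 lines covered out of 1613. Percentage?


Coverage = covered / total * 100
Coverage = 1314 / 1613 * 100
Coverage = 81.46%

81.46%


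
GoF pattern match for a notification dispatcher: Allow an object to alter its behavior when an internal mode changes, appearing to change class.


This matches the State pattern

State


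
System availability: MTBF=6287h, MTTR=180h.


Availability = MTBF / (MTBF + MTTR)
Availability = 6287 / (6287 + 180)
Availability = 6287 / 6467
Availability = 97.2166%

97.2166%


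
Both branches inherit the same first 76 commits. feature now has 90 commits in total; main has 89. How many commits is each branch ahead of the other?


Common ancestor: commit #76
feature commits after divergence: 90 - 76 = 14
main commits after divergence: 89 - 76 = 13
feature is 14 commits ahead of main
main is 13 commits ahead of feature

feature ahead: 14, main ahead: 13


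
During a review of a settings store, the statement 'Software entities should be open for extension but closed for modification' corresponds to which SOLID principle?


This describes the Open/Closed Principle (OCP)

Open/Closed Principle (OCP)


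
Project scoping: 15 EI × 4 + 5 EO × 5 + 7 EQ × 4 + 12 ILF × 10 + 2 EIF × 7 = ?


UFP = EI*4 + EO*5 + EQ*4 + ILF*10 + EIF*7
UFP = 15*4 + 5*5 + 7*4 + 12*10 + 2*7
UFP = 60 + 25 + 28 + 120 + 14
UFP = 247

247


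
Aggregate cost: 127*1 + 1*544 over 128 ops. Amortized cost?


Formula: Amortized cost = Total cost / Operations
Total cost = (127 * 1) + (1 * 544)
Total cost = 127 + 544 = 671
Amortized = 671 / 128 = 5.2422

5.2422


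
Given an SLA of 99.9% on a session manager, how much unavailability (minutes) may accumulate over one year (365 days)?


Formula: allowed downtime = period * (100 - SLA) / 100
Period (year (365 days)) = 525600 minutes
Unavailability fraction = (100 - 99.9) / 100
Allowed downtime = 525600 * (100 - 99.9) / 100
Allowed downtime = 525.6 minutes

525.6 minutes


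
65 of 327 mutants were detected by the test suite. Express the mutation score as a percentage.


Mutation score = killed / total * 100
Mutation score = 65 / 327 * 100
Mutation score = 19.88%

19.88%


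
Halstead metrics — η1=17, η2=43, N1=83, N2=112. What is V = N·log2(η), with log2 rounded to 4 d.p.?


Formula: V = N * log2(η), where N = N1 + N2 and η = η1 + η2
η = 17 + 43 = 60
N = 83 + 112 = 195
log2(60) ≈ 5.9069
V = 195 * 5.9069 = 1151.85

1151.85


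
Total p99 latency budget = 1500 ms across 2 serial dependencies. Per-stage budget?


Formula: per_stage = total_budget / stages
per_stage = 1500 / 2
per_stage = 750.0 ms

750.0 ms


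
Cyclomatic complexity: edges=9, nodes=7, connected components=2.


Formula: V(G) = E - N + 2P
V(G) = 9 - 7 + 2*2
V(G) = 2 + 4
V(G) = 6

6


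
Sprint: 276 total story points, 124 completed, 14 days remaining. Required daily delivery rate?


Formula: Required rate = Remaining points / Days left
Remaining = 276 - 124 = 152 points
Required rate = 152 / 14 = 10.86 points/day

10.86 points/day


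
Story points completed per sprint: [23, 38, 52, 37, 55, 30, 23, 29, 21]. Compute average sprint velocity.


Formula: Avg velocity = Total points / Number of sprints
Points: [23, 38, 52, 37, 55, 30, 23, 29, 21]
Sum = 23 + 38 + 52 + 37 + 55 + 30 + 23 + 29 + 21 = 308
Avg velocity = 308 / 9 = 34.22 points/sprint

34.22 points/sprint


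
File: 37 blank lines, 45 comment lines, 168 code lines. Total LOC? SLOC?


Total LOC = blank + comment + code
Total LOC = 37 + 45 + 168 = 250
SLOC (source only) = code = 168

Total LOC: 250, SLOC: 168


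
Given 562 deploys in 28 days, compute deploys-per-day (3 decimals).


Formula: deployments per day = releases / days
= 562 / 28
= 20.071 deploys/day
(equivalently, 140.5 deploys/week)

20.071 deploys/day


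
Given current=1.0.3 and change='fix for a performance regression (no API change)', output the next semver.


Current: 1.0.3
Change category: 'fix for a performance regression (no API change)' → patch bump
SemVer rule: patch bump → increment PATCH (MAJOR and MINOR unchanged)
New: 1.0.4

1.0.4


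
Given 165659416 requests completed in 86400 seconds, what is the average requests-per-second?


Formula: throughput = requests / seconds
throughput = 165659416 / 86400
throughput = 1917.35 requests/second

1917.35 requests/second


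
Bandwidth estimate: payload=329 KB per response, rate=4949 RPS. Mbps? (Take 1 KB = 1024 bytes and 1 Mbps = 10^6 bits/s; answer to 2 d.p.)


Formula: Mbps = payload_bytes * RPS * 8 / 1e6
Payload per request = 329 KB = 329 * 1024 = 336896 bytes
Total bytes/sec = 336896 * 4949 = 1667298304
Total bits/sec = 1667298304 * 8 = 13338386432
Mbps = 13338386432 / 1e6 = 13338.39

13338.39 Mbps


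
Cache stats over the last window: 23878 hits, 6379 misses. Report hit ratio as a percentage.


Formula: hit rate = hits / (hits + misses) * 100
hit rate = 23878 / (23878 + 6379) * 100
hit rate = 23878 / 30257 * 100
hit rate = 78.92%

78.92%


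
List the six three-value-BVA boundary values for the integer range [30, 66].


Range: [30, 66]
Boundaries: just below min, min, min+1, max-1, max, just above max
Values: [29, 30, 31, 65, 66, 67]

[29, 30, 31, 65, 66, 67]


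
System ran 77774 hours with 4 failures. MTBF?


Formula: MTBF = Total operating time / Number of failures
MTBF = 77774 / 4
MTBF = 19443.5 hours

19443.5 hours


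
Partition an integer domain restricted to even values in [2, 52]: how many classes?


Constraint: even integers in [2, 52]
Class 1: x < 2 — out-of-range invalid
Class 2: x in [2,52] but odd — wrong type invalid
Class 3: x in [2,52] and even — valid
Class 4: x > 52 — out-of-range invalid
Total equivalence classes: 4

4 equivalence classes


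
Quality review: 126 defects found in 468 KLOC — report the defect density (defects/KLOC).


Defect density = defects / KLOC
Defect density = 126 / 468
Defect density = 0.269 defects/KLOC

0.269 defects/KLOC


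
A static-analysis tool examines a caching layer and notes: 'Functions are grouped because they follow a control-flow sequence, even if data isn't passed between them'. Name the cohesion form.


Reasoning: Grouped by order of execution within a routine, not by data flow
Type: Procedural cohesion

Procedural cohesion
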